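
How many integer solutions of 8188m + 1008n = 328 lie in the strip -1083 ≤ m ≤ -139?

gcd(8188, 1008):
  8188 = 8·1008 + 124
  1008 = 8·124 + 16
  124 = 7·16 + 12
  16 = 1·12 + 4
  12 = 3·4
so gcd(8188, 1008) = 4.
Back-substitute for Bézout coefficients:
  4 = 16 - 1·12
  ... = 8188·(-65) + 1008·(528)
Scale by 82: particular solution (-5330, 43296); reduce m mod 252: (214, -1738).
General solution: m = 214 + 252t, n = -1738 - 2047t for integer t.
-1083 ≤ 214 + 252t ≤ -139 gives t ∈ [-5, -2], which is 4 values.

4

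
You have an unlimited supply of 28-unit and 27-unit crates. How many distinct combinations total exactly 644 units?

Need nonnegative integers with 28j + 27k = 644.
gcd(28, 27) = 1, and 28·(1) + 27·(-1) = 1.
So (j₀, k₀) = (644, -644); general j = 644 + 27t, k = -644 - 28t.
j ≥ 0 ⇒ t ≥ -23; k ≥ 0 ⇒ t ≤ -23. That's 1 value of t.

1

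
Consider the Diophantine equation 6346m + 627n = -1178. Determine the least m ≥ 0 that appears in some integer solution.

1

gcd(6346, 627) = 19.
19 divides -1178, so solutions exist.
By Bézout, 6346×(-8) + 627×(81) = 19.
Scale by -1178/19 = -62: (m₀, n₀) = (496, -5022).
General solution: m = 496 + 33t, n = -5022 - 334t for integer t.
m ≥ 0: smallest is 496 mod 33 = 1 (at t = -15), with n = -12.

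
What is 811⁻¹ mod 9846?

6823

gcd(9846, 811) = 1.
By Bézout, 811×(-3023) + 9846×(249) = 1.
So 811×-3023 ≡ 1 (mod 9846), and -3023 mod 9846 = 6823.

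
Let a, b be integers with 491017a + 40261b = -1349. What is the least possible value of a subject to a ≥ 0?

1501

gcd(491017, 40261) = 19  (491017 = 12*40261 + 7885, 40261 = 5*7885 + 836, 7885 = 9*836 + 361, 836 = 2*361 + 114, 361 = 3*114 + 19, 114 = 6*19).
19 divides -1349, so solutions exist.
Back-substituting, 491017*(337) + 40261*(-4110) = 19.
Scale by -1349/19 = -71: (a₀, b₀) = (-23927, 291810).
General solution: a = -23927 + 2119t, b = 291810 - 25843t for integer t.
a ≥ 0: smallest is -23927 mod 2119 = 1501 (at t = 12), with b = -18306.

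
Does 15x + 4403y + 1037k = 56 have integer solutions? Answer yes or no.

yes

gcd(4403, 15):
  4403 = 293*15 + 8
  15 = 1*8 + 7
  8 = 1*7 + 1
  7 = 7*1
so gcd(4403, 15) = 1.
gcd(1, 1037) = 1.
1 divides 56, so integer solutions exist.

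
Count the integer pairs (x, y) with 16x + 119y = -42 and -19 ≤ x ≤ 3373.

gcd(119, 16) = 1.
By Bézout, 16×(-52) + 119×(7) = 1.
Particular solution: (42, -6).
General solution: x = 42 + 119t, y = -6 - 16t for integer t.
-19 ≤ 42 + 119t ≤ 3373 gives t ∈ [0, 27], which is 28 values.

28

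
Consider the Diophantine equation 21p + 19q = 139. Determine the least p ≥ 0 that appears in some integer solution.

3

gcd(21, 19):
  21 = 1*19 + 2
  19 = 9*2 + 1
  2 = 2*1
so gcd(21, 19) = 1.
1 divides 139, so solutions exist.
Back-substitute for Bézout coefficients:
  1 = 19 - 9*2
  ... = 21*(-9) + 19*(10)
Scale by 139/1 = 139: (p₀, q₀) = (-1251, 1390).
General solution: p = -1251 + 19t, q = 1390 - 21t for integer t.
p ≥ 0: smallest is -1251 mod 19 = 3 (at t = 66), with q = 4.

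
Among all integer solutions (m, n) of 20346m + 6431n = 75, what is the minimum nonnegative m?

3866

gcd(20346, 6431) = 1.
1 divides 75, so solutions exist.
By Bézout, 20346·(1252) + 6431·(-3961) = 1.
Scale by 75/1 = 75: (m₀, n₀) = (93900, -297075).
General solution: m = 93900 + 6431t, n = -297075 - 20346t for integer t.
m ≥ 0: smallest is 93900 mod 6431 = 3866 (at t = -14), with n = -12231.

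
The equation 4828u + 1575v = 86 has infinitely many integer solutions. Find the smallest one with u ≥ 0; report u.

gcd(4828, 1575) = 1.
1 divides 86, so solutions exist.
By Bézout, 4828·(367) + 1575·(-1125) = 1.
Scale by 86/1 = 86: (u₀, v₀) = (31562, -96750).
General solution: u = 31562 + 1575t, v = -96750 - 4828t for integer t.
u ≥ 0: smallest is 31562 mod 1575 = 62 (at t = -20), with v = -190.

62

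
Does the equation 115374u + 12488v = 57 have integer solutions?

gcd(115374, 12488) = 14.
14 does not divide 57 (remainder 1), so no integer solutions.

no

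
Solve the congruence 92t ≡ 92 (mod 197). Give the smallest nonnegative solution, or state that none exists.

gcd(197, 92):
  197 = 2*92 + 13
  92 = 7*13 + 1
  13 = 13*1
so gcd(197, 92) = 1.
1 divides 92, so solutions exist.
Back-substitute for Bézout coefficients:
  1 = 92 - 7*13
  ... = 92*(15) + 197*(-7)
So 92*(15) ≡ 1 (mod 197); multiply by 92: t ≡ 1380 (mod 197).
Smallest nonnegative: t = 1380 mod 197 = 1.

1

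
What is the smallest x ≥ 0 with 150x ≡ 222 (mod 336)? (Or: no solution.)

gcd(336, 150) = 6  (336 = 2×150 + 36, 150 = 4×36 + 6, 36 = 6×6).
6 divides 222, so solutions exist.
Back-substituting, 150×(9) + 336×(-4) = 6.
So 150×(9) ≡ 6 (mod 336); multiply by 37: x ≡ 333 (mod 56).
Smallest nonnegative: x = 333 mod 56 = 53.

53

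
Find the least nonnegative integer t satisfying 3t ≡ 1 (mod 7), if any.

gcd(7, 3) = 1  (7 = 2×3 + 1, 3 = 3×1).
1 divides 1, so solutions exist.
Back-substituting, 3×(-2) + 7×(1) = 1.
So 3×(-2) ≡ 1 (mod 7); multiply by 1: t ≡ -2 (mod 7).
Smallest nonnegative: t = -2 mod 7 = 5.

5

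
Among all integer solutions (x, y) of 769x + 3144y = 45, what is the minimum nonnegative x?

1893

gcd(3144, 769):
  3144 = 4*769 + 68
  769 = 11*68 + 21
  68 = 3*21 + 5
  21 = 4*5 + 1
  5 = 5*1
so gcd(3144, 769) = 1.
1 divides 45, so solutions exist.
Back-substitute for Bézout coefficients:
  1 = 21 - 4*5
  ... = 769*(601) + 3144*(-147)
Scale by 45/1 = 45: (x₀, y₀) = (27045, -6615).
General solution: x = 27045 + 3144t, y = -6615 - 769t for integer t.
x ≥ 0: smallest is 27045 mod 3144 = 1893 (at t = -8), with y = -463.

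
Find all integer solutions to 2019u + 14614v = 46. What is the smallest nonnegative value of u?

3706

gcd(14614, 2019) = 1.
1 divides 46, so solutions exist.
By Bézout, 2019×(-2461) + 14614×(340) = 1.
Scale by 46/1 = 46: (u₀, v₀) = (-113206, 15640).
General solution: u = -113206 + 14614t, v = 15640 - 2019t for integer t.
u ≥ 0: smallest is -113206 mod 14614 = 3706 (at t = 8), with v = -512.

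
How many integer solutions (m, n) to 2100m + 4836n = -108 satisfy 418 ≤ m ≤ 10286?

gcd(4836, 2100) = 12.
By Bézout, 2100·(76) + 4836·(-33) = 12.
Particular solution: (122, -53).
General solution: m = 122 + 403t, n = -53 - 175t for integer t.
418 ≤ 122 + 403t ≤ 10286 gives t ∈ [1, 25], which is 25 values.

25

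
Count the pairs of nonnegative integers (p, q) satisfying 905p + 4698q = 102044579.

24

gcd(4698, 905) = 1.
By Bézout, 905·(353) + 4698·(-68) = 1.
One solution: (4609, 20833).
General: p = 4609 + 4698t, q = 20833 - 905t.
p ≥ 0 ⇒ t ≥ 0; q ≥ 0 ⇒ t ≤ 23. So t ∈ [0, 23]: 24 solutions.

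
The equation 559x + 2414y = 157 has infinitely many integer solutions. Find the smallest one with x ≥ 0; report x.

661

gcd(2414, 559):
  2414 = 4×559 + 178
  559 = 3×178 + 25
  178 = 7×25 + 3
  25 = 8×3 + 1
  3 = 3×1
so gcd(2414, 559) = 1.
1 divides 157, so solutions exist.
Back-substitute for Bézout coefficients:
  1 = 25 - 8×3
  ... = 559×(773) + 2414×(-179)
Scale by 157/1 = 157: (x₀, y₀) = (121361, -28103).
General solution: x = 121361 + 2414t, y = -28103 - 559t for integer t.
x ≥ 0: smallest is 121361 mod 2414 = 661 (at t = -50), with y = -153.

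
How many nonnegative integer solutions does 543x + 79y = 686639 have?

16

gcd(543, 79) = 1  (543 = 6×79 + 69, 79 = 1×69 + 10, 69 = 6×10 + 9, 10 = 1×9 + 1, 9 = 9×1).
Back-substituting, 543×(-8) + 79×(55) = 1.
Scale by 686639: one solution is (-5493112, 37765145). Reduce x mod 79: (74, 8183).
General: x = 74 + 79t, y = 8183 - 543t.
x ≥ 0 ⇒ t ≥ 0; y ≥ 0 ⇒ t ≤ 15. So t ∈ [0, 15]: 16 solutions.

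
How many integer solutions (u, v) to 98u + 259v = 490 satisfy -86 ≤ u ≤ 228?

9

gcd(259, 98):
  259 = 2×98 + 63
  98 = 1×63 + 35
  63 = 1×35 + 28
  35 = 1×28 + 7
  28 = 4×7
so gcd(259, 98) = 7.
Back-substitute for Bézout coefficients:
  7 = 35 - 1×28
  ... = 98×(8) + 259×(-3)
Scale by 70: particular solution (560, -210); reduce u mod 37: (5, 0).
General solution: u = 5 + 37t, v = 0 - 14t for integer t.
-86 ≤ 5 + 37t ≤ 228 gives t ∈ [-2, 6], which is 9 values.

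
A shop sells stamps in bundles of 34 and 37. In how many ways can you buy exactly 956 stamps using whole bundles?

1

Need nonnegative integers with 34j + 37k = 956.
gcd(34, 37) = 1, and 34·(12) + 37·(-11) = 1.
So (j₀, k₀) = (11472, -10516); general j = 11472 + 37t, k = -10516 - 34t.
j ≥ 0 ⇒ t ≥ -310; k ≥ 0 ⇒ t ≤ -310. That's 1 value of t.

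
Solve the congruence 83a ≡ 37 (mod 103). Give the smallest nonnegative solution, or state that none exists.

gcd(103, 83) = 1  (103 = 1·83 + 20, 83 = 4·20 + 3, 20 = 6·3 + 2, 3 = 1·2 + 1, 2 = 2·1).
1 divides 37, so solutions exist.
Back-substituting, 83·(36) + 103·(-29) = 1.
So 83·(36) ≡ 1 (mod 103); multiply by 37: a ≡ 1332 (mod 103).
Smallest nonnegative: a = 1332 mod 103 = 96.

96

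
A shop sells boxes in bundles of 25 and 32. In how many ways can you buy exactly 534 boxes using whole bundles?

Need nonnegative integers with 25j + 32k = 534.
gcd(25, 32) = 1, and 25·(9) + 32·(-7) = 1.
So (j₀, k₀) = (4806, -3738); general j = 4806 + 32t, k = -3738 - 25t.
j ≥ 0 ⇒ t ≥ -150; k ≥ 0 ⇒ t ≤ -150. That's 1 value of t.

1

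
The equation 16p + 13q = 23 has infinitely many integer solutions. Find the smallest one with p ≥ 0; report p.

12

gcd(16, 13) = 1  (16 = 1*13 + 3, 13 = 4*3 + 1, 3 = 3*1).
1 divides 23, so solutions exist.
Back-substituting, 16*(-4) + 13*(5) = 1.
Scale by 23/1 = 23: (p₀, q₀) = (-92, 115).
General solution: p = -92 + 13t, q = 115 - 16t for integer t.
p ≥ 0: smallest is -92 mod 13 = 12 (at t = 8), with q = -13.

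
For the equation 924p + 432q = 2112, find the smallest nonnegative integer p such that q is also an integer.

gcd(924, 432):
  924 = 2×432 + 60
  432 = 7×60 + 12
  60 = 5×12
so gcd(924, 432) = 12.
12 divides 2112, so solutions exist.
Back-substitute for Bézout coefficients:
  12 = 432 - 7×60
  ... = 924×(-7) + 432×(15)
Scale by 2112/12 = 176: (p₀, q₀) = (-1232, 2640).
General solution: p = -1232 + 36t, q = 2640 - 77t for integer t.
p ≥ 0: smallest is -1232 mod 36 = 28 (at t = 35), with q = -55.

28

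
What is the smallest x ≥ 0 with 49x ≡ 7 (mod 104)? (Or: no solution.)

gcd(104, 49) = 1  (104 = 2*49 + 6, 49 = 8*6 + 1, 6 = 6*1).
1 divides 7, so solutions exist.
Back-substituting, 49*(17) + 104*(-8) = 1.
So 49*(17) ≡ 1 (mod 104); multiply by 7: x ≡ 119 (mod 104).
Smallest nonnegative: x = 119 mod 104 = 15.

15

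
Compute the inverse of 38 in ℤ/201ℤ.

164

gcd(201, 38) = 1  (201 = 5*38 + 11, 38 = 3*11 + 5, 11 = 2*5 + 1, 5 = 5*1).
Back-substituting, 38*(-37) + 201*(7) = 1.
So 38*-37 ≡ 1 (mod 201), and -37 mod 201 = 164.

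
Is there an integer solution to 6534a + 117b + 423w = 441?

gcd(6534, 117) = 9  (6534 = 55*117 + 99, 117 = 1*99 + 18, 99 = 5*18 + 9, 18 = 2*9).
gcd(9, 423) = 9.
9 divides 441, so integer solutions exist.

yes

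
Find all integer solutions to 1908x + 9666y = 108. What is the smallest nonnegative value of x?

456

gcd(9666, 1908) = 18  (9666 = 5*1908 + 126, 1908 = 15*126 + 18, 126 = 7*18).
18 divides 108, so solutions exist.
Back-substituting, 1908*(76) + 9666*(-15) = 18.
Scale by 108/18 = 6: (x₀, y₀) = (456, -90).
General solution: x = 456 + 537t, y = -90 - 106t for integer t.
x ≥ 0: smallest is 456 mod 537 = 456 (at t = 0), with y = -90.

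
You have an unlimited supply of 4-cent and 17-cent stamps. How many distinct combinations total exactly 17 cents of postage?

1

Need nonnegative integers with 4j + 17k = 17.
gcd(4, 17) = 1, and 4·(-4) + 17·(1) = 1.
So (j₀, k₀) = (-68, 17); general j = -68 + 17t, k = 17 - 4t.
j ≥ 0 ⇒ t ≥ 4; k ≥ 0 ⇒ t ≤ 4. That's 1 value of t.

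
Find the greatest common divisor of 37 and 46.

1

gcd(46, 37) = 1  (46 = 1·37 + 9, 37 = 4·9 + 1, 9 = 9·1).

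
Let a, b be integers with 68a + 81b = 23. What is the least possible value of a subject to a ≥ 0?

gcd(81, 68) = 1.
1 divides 23, so solutions exist.
By Bézout, 68×(-25) + 81×(21) = 1.
Scale by 23/1 = 23: (a₀, b₀) = (-575, 483).
General solution: a = -575 + 81t, b = 483 - 68t for integer t.
a ≥ 0: smallest is -575 mod 81 = 73 (at t = 8), with b = -61.

73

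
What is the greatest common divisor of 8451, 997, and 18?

gcd(8451, 997) = 1  (8451 = 8·997 + 475, 997 = 2·475 + 47, 475 = 10·47 + 5, 47 = 9·5 + 2, 5 = 2·2 + 1, 2 = 2·1).
gcd(1, 18) = 1.

1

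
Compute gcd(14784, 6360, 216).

gcd(14784, 6360) = 24.
gcd(24, 216) = 24.

24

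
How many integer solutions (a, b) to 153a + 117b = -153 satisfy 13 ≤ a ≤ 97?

gcd(153, 117) = 9.
By Bézout, 153*(-3) + 117*(4) = 9.
Particular solution: (12, -17).
General solution: a = 12 + 13t, b = -17 - 17t for integer t.
13 ≤ 12 + 13t ≤ 97 gives t ∈ [1, 6], which is 6 values.

6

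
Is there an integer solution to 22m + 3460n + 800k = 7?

gcd(3460, 22) = 2  (3460 = 157×22 + 6, 22 = 3×6 + 4, 6 = 1×4 + 2, 4 = 2×2).
gcd(2, 800) = 2.
2 does not divide 7 (remainder 1), so no integer solutions.

no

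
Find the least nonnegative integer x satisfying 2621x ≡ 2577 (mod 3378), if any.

1371

gcd(3378, 2621) = 1.
1 divides 2577, so solutions exist.
By Bézout, 2621×(-415) + 3378×(322) = 1.
So 2621×(-415) ≡ 1 (mod 3378); multiply by 2577: x ≡ -1069455 (mod 3378).
Smallest nonnegative: x = -1069455 mod 3378 = 1371.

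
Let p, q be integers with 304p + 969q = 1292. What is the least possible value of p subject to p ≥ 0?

17

gcd(969, 304) = 19.
19 divides 1292, so solutions exist.
By Bézout, 304·(16) + 969·(-5) = 19.
Scale by 1292/19 = 68: (p₀, q₀) = (1088, -340).
General solution: p = 1088 + 51t, q = -340 - 16t for integer t.
p ≥ 0: smallest is 1088 mod 51 = 17 (at t = -21), with q = -4.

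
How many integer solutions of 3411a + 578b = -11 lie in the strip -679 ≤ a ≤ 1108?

gcd(3411, 578) = 1.
By Bézout, 3411·(-71) + 578·(419) = 1.
Particular solution: (203, -1198).
General solution: a = 203 + 578t, b = -1198 - 3411t for integer t.
-679 ≤ 203 + 578t ≤ 1108 gives t ∈ [-1, 1], which is 3 values.

3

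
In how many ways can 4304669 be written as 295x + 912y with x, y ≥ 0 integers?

gcd(912, 295) = 1  (912 = 3×295 + 27, 295 = 10×27 + 25, 27 = 1×25 + 2, 25 = 12×2 + 1, 2 = 2×1).
Back-substituting, 295×(439) + 912×(-142) = 1.
Scale by 4304669: one solution is (1889749691, -611262998). Reduce x mod 912: (875, 4437).
General: x = 875 + 912t, y = 4437 - 295t.
x ≥ 0 ⇒ t ≥ 0; y ≥ 0 ⇒ t ≤ 15. So t ∈ [0, 15]: 16 solutions.

16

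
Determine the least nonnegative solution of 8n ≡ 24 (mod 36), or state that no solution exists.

gcd(36, 8) = 4  (36 = 4×8 + 4, 8 = 2×4).
4 divides 24, so solutions exist.
Back-substituting, 8×(-4) + 36×(1) = 4.
So 8×(-4) ≡ 4 (mod 36); multiply by 6: n ≡ -24 (mod 9).
Smallest nonnegative: n = -24 mod 9 = 3.

3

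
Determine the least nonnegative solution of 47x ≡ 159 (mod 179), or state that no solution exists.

11

gcd(179, 47):
  179 = 3·47 + 38
  47 = 1·38 + 9
  38 = 4·9 + 2
  9 = 4·2 + 1
  2 = 2·1
so gcd(179, 47) = 1.
1 divides 159, so solutions exist.
Back-substitute for Bézout coefficients:
  1 = 9 - 4·2
  ... = 47·(80) + 179·(-21)
So 47·(80) ≡ 1 (mod 179); multiply by 159: x ≡ 12720 (mod 179).
Smallest nonnegative: x = 12720 mod 179 = 11.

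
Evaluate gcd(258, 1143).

3

gcd(1143, 258) = 3  (1143 = 4×258 + 111, 258 = 2×111 + 36, 111 = 3×36 + 3, 36 = 12×3).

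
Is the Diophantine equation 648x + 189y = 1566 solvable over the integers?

yes

gcd(648, 189) = 27.
27 divides 1566, so integer solutions exist.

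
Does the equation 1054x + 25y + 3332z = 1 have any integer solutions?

gcd(1054, 25):
  1054 = 42*25 + 4
  25 = 6*4 + 1
  4 = 4*1
so gcd(1054, 25) = 1.
gcd(1, 3332) = 1.
1 divides 1, so integer solutions exist.

yes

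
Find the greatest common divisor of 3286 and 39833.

gcd(39833, 3286):
  39833 = 12*3286 + 401
  3286 = 8*401 + 78
  401 = 5*78 + 11
  78 = 7*11 + 1
  11 = 11*1
so gcd(39833, 3286) = 1.

1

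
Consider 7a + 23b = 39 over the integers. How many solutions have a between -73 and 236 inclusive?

gcd(23, 7):
  23 = 3*7 + 2
  7 = 3*2 + 1
  2 = 2*1
so gcd(23, 7) = 1.
Back-substitute for Bézout coefficients:
  1 = 7 - 3*2
  ... = 7*(10) + 23*(-3)
Scale by 39: particular solution (390, -117); reduce a mod 23: (22, -5).
General solution: a = 22 + 23t, b = -5 - 7t for integer t.
-73 ≤ 22 + 23t ≤ 236 gives t ∈ [-4, 9], which is 14 values.

14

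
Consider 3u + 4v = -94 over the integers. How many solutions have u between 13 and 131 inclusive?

gcd(4, 3) = 1.
By Bézout, 3×(-1) + 4×(1) = 1.
Particular solution: (2, -25).
General solution: u = 2 + 4t, v = -25 - 3t for integer t.
13 ≤ 2 + 4t ≤ 131 gives t ∈ [3, 32], which is 30 values.

30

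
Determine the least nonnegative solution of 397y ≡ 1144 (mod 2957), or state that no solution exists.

gcd(2957, 397) = 1.
1 divides 1144, so solutions exist.
By Bézout, 397*(-216) + 2957*(29) = 1.
So 397*(-216) ≡ 1 (mod 2957); multiply by 1144: y ≡ -247104 (mod 2957).
Smallest nonnegative: y = -247104 mod 2957 = 1284.

1284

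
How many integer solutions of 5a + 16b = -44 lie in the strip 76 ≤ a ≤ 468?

25

gcd(16, 5) = 1  (16 = 3·5 + 1, 5 = 5·1).
Back-substituting, 5·(-3) + 16·(1) = 1.
Scale by -44: particular solution (132, -44); reduce a mod 16: (4, -4).
General solution: a = 4 + 16t, b = -4 - 5t for integer t.
76 ≤ 4 + 16t ≤ 468 gives t ∈ [5, 29], which is 25 values.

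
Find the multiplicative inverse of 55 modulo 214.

gcd(214, 55) = 1  (214 = 3*55 + 49, 55 = 1*49 + 6, 49 = 8*6 + 1, 6 = 6*1).
Back-substituting, 55*(-35) + 214*(9) = 1.
So 55*-35 ≡ 1 (mod 214), and -35 mod 214 = 179.

179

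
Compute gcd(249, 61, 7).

gcd(249, 61):
  249 = 4*61 + 5
  61 = 12*5 + 1
  5 = 5*1
so gcd(249, 61) = 1.
gcd(1, 7) = 1.

1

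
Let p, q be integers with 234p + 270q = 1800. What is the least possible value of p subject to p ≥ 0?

gcd(270, 234):
  270 = 1×234 + 36
  234 = 6×36 + 18
  36 = 2×18
so gcd(270, 234) = 18.
18 divides 1800, so solutions exist.
Back-substitute for Bézout coefficients:
  18 = 234 - 6×36
  ... = 234×(7) + 270×(-6)
Scale by 1800/18 = 100: (p₀, q₀) = (700, -600).
General solution: p = 700 + 15t, q = -600 - 13t for integer t.
p ≥ 0: smallest is 700 mod 15 = 10 (at t = -46), with q = -2.

10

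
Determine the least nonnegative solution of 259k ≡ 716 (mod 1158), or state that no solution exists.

gcd(1158, 259):
  1158 = 4*259 + 122
  259 = 2*122 + 15
  122 = 8*15 + 2
  15 = 7*2 + 1
  2 = 2*1
so gcd(1158, 259) = 1.
1 divides 716, so solutions exist.
Back-substitute for Bézout coefficients:
  1 = 15 - 7*2
  ... = 259*(541) + 1158*(-121)
So 259*(541) ≡ 1 (mod 1158); multiply by 716: k ≡ 387356 (mod 1158).
Smallest nonnegative: k = 387356 mod 1158 = 584.

584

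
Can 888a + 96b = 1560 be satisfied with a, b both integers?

gcd(888, 96) = 24  (888 = 9×96 + 24, 96 = 4×24).
24 divides 1560, so integer solutions exist.

yes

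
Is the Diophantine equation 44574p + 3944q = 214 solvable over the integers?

gcd(44574, 3944) = 34  (44574 = 11×3944 + 1190, 3944 = 3×1190 + 374, 1190 = 3×374 + 68, 374 = 5×68 + 34, 68 = 2×34).
34 does not divide 214 (remainder 10), so no integer solutions.

no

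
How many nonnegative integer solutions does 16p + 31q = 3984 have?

gcd(31, 16) = 1.
By Bézout, 16*(2) + 31*(-1) = 1.
One solution: (1, 128).
General: p = 1 + 31t, q = 128 - 16t.
p ≥ 0 ⇒ t ≥ 0; q ≥ 0 ⇒ t ≤ 8. So t ∈ [0, 8]: 9 solutions.

9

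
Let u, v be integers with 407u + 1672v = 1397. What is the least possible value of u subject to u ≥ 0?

gcd(1672, 407):
  1672 = 4×407 + 44
  407 = 9×44 + 11
  44 = 4×11
so gcd(1672, 407) = 11.
11 divides 1397, so solutions exist.
Back-substitute for Bézout coefficients:
  11 = 407 - 9×44
  ... = 407×(37) + 1672×(-9)
Scale by 1397/11 = 127: (u₀, v₀) = (4699, -1143).
General solution: u = 4699 + 152t, v = -1143 - 37t for integer t.
u ≥ 0: smallest is 4699 mod 152 = 139 (at t = -30), with v = -33.

139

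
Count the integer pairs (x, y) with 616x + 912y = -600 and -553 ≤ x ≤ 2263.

25

gcd(912, 616) = 8  (912 = 1·616 + 296, 616 = 2·296 + 24, 296 = 12·24 + 8, 24 = 3·8).
Back-substituting, 616·(-37) + 912·(25) = 8.
Scale by -75: particular solution (2775, -1875); reduce x mod 114: (39, -27).
General solution: x = 39 + 114t, y = -27 - 77t for integer t.
-553 ≤ 39 + 114t ≤ 2263 gives t ∈ [-5, 19], which is 25 values.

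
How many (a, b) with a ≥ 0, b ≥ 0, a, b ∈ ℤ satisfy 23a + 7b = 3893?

24

gcd(23, 7) = 1  (23 = 3×7 + 2, 7 = 3×2 + 1, 2 = 2×1).
Back-substituting, 23×(-3) + 7×(10) = 1.
Scale by 3893: one solution is (-11679, 38930). Reduce a mod 7: (4, 543).
General: a = 4 + 7t, b = 543 - 23t.
a ≥ 0 ⇒ t ≥ 0; b ≥ 0 ⇒ t ≤ 23. So t ∈ [0, 23]: 24 solutions.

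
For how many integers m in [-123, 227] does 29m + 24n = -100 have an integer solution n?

gcd(29, 24):
  29 = 1*24 + 5
  24 = 4*5 + 4
  5 = 1*4 + 1
  4 = 4*1
so gcd(29, 24) = 1.
Back-substitute for Bézout coefficients:
  1 = 5 - 1*4
  ... = 29*(5) + 24*(-6)
Scale by -100: particular solution (-500, 600); reduce m mod 24: (4, -9).
General solution: m = 4 + 24t, n = -9 - 29t for integer t.
-123 ≤ 4 + 24t ≤ 227 gives t ∈ [-5, 9], which is 15 values.

15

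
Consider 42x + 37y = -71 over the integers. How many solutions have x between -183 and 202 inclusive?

11

gcd(42, 37):
  42 = 1*37 + 5
  37 = 7*5 + 2
  5 = 2*2 + 1
  2 = 2*1
so gcd(42, 37) = 1.
Back-substitute for Bézout coefficients:
  1 = 5 - 2*2
  ... = 42*(15) + 37*(-17)
Scale by -71: particular solution (-1065, 1207); reduce x mod 37: (8, -11).
General solution: x = 8 + 37t, y = -11 - 42t for integer t.
-183 ≤ 8 + 37t ≤ 202 gives t ∈ [-5, 5], which is 11 values.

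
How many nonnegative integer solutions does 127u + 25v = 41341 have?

gcd(127, 25) = 1.
By Bézout, 127·(-12) + 25·(61) = 1.
One solution: (8, 1613).
General: u = 8 + 25t, v = 1613 - 127t.
u ≥ 0 ⇒ t ≥ 0; v ≥ 0 ⇒ t ≤ 12. So t ∈ [0, 12]: 13 solutions.

13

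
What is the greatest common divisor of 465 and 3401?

gcd(3401, 465) = 1  (3401 = 7×465 + 146, 465 = 3×146 + 27, 146 = 5×27 + 11, 27 = 2×11 + 5, 11 = 2×5 + 1, 5 = 5×1).

1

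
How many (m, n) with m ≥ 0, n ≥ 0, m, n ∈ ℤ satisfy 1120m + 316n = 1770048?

20

gcd(1120, 316) = 4.
By Bézout, 1120×(-11) + 316×(39) = 4.
One solution: (32, 5488).
General: m = 32 + 79t, n = 5488 - 280t.
m ≥ 0 ⇒ t ≥ 0; n ≥ 0 ⇒ t ≤ 19. So t ∈ [0, 19]: 20 solutions.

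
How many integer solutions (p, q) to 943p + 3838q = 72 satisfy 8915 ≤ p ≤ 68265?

16

gcd(3838, 943) = 1.
By Bézout, 943*(407) + 3838*(-100) = 1.
Particular solution: (2438, -599).
General solution: p = 2438 + 3838t, q = -599 - 943t for integer t.
8915 ≤ 2438 + 3838t ≤ 68265 gives t ∈ [2, 17], which is 16 values.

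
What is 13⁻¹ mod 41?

19

gcd(41, 13) = 1.
By Bézout, 13·(19) + 41·(-6) = 1.
So 13·19 ≡ 1 (mod 41), and 19 mod 41 = 19.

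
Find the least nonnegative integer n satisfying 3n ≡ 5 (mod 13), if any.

6

gcd(13, 3) = 1.
1 divides 5, so solutions exist.
By Bézout, 3×(-4) + 13×(1) = 1.
So 3×(-4) ≡ 1 (mod 13); multiply by 5: n ≡ -20 (mod 13).
Smallest nonnegative: n = -20 mod 13 = 6.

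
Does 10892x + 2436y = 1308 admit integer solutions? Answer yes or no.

gcd(10892, 2436) = 28  (10892 = 4*2436 + 1148, 2436 = 2*1148 + 140, 1148 = 8*140 + 28, 140 = 5*28).
28 does not divide 1308 (remainder 20), so no integer solutions.

no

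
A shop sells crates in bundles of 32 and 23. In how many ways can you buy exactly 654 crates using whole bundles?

1

Need nonnegative integers with 32j + 23k = 654.
gcd(32, 23) = 1, and 32·(-5) + 23·(7) = 1.
So (j₀, k₀) = (-3270, 4578); general j = -3270 + 23t, k = 4578 - 32t.
j ≥ 0 ⇒ t ≥ 143; k ≥ 0 ⇒ t ≤ 143. That's 1 value of t.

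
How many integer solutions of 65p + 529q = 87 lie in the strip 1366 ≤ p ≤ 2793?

3

gcd(529, 65):
  529 = 8·65 + 9
  65 = 7·9 + 2
  9 = 4·2 + 1
  2 = 2·1
so gcd(529, 65) = 1.
Back-substitute for Bézout coefficients:
  1 = 9 - 4·2
  ... = 65·(-236) + 529·(29)
Scale by 87: particular solution (-20532, 2523); reduce p mod 529: (99, -12).
General solution: p = 99 + 529t, q = -12 - 65t for integer t.
1366 ≤ 99 + 529t ≤ 2793 gives t ∈ [3, 5], which is 3 values.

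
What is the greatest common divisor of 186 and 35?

gcd(186, 35):
  186 = 5*35 + 11
  35 = 3*11 + 2
  11 = 5*2 + 1
  2 = 2*1
so gcd(186, 35) = 1.

1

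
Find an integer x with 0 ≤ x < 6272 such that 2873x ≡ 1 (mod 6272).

4233

gcd(6272, 2873) = 1.
By Bézout, 2873·(-2039) + 6272·(934) = 1.
So 2873·-2039 ≡ 1 (mod 6272), and -2039 mod 6272 = 4233.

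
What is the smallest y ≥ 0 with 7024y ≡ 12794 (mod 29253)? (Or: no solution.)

gcd(29253, 7024) = 1.
1 divides 12794, so solutions exist.
By Bézout, 7024·(3211) + 29253·(-771) = 1.
So 7024·(3211) ≡ 1 (mod 29253); multiply by 12794: y ≡ 41081534 (mod 29253).
Smallest nonnegative: y = 41081534 mod 29253 = 10322.

10322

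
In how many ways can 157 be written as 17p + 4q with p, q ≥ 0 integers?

3

gcd(17, 4) = 1.
By Bézout, 17·(1) + 4·(-4) = 1.
One solution: (1, 35).
General: p = 1 + 4t, q = 35 - 17t.
p ≥ 0 ⇒ t ≥ 0; q ≥ 0 ⇒ t ≤ 2. So t ∈ [0, 2]: 3 solutions.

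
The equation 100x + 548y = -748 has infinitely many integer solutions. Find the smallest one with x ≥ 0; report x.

gcd(548, 100) = 4  (548 = 5·100 + 48, 100 = 2·48 + 4, 48 = 12·4).
4 divides -748, so solutions exist.
Back-substituting, 100·(11) + 548·(-2) = 4.
Scale by -748/4 = -187: (x₀, y₀) = (-2057, 374).
General solution: x = -2057 + 137t, y = 374 - 25t for integer t.
x ≥ 0: smallest is -2057 mod 137 = 135 (at t = 16), with y = -26.

135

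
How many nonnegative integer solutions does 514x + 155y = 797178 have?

10

gcd(514, 155) = 1  (514 = 3×155 + 49, 155 = 3×49 + 8, 49 = 6×8 + 1, 8 = 8×1).
Back-substituting, 514×(19) + 155×(-63) = 1.
Scale by 797178: one solution is (15146382, -50222214). Reduce x mod 155: (92, 4838).
General: x = 92 + 155t, y = 4838 - 514t.
x ≥ 0 ⇒ t ≥ 0; y ≥ 0 ⇒ t ≤ 9. So t ∈ [0, 9]: 10 solutions.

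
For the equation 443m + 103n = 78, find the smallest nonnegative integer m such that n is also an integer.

gcd(443, 103) = 1  (443 = 4×103 + 31, 103 = 3×31 + 10, 31 = 3×10 + 1, 10 = 10×1).
1 divides 78, so solutions exist.
Back-substituting, 443×(10) + 103×(-43) = 1.
Scale by 78/1 = 78: (m₀, n₀) = (780, -3354).
General solution: m = 780 + 103t, n = -3354 - 443t for integer t.
m ≥ 0: smallest is 780 mod 103 = 59 (at t = -7), with n = -253.

59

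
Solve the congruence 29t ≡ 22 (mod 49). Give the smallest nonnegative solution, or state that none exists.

43

gcd(49, 29):
  49 = 1·29 + 20
  29 = 1·20 + 9
  20 = 2·9 + 2
  9 = 4·2 + 1
  2 = 2·1
so gcd(49, 29) = 1.
1 divides 22, so solutions exist.
Back-substitute for Bézout coefficients:
  1 = 9 - 4·2
  ... = 29·(22) + 49·(-13)
So 29·(22) ≡ 1 (mod 49); multiply by 22: t ≡ 484 (mod 49).
Smallest nonnegative: t = 484 mod 49 = 43.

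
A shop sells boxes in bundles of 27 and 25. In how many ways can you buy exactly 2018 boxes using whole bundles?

3

Need nonnegative integers with 27j + 25k = 2018.
gcd(27, 25) = 1, and 27·(-12) + 25·(13) = 1.
So (j₀, k₀) = (-24216, 26234); general j = -24216 + 25t, k = 26234 - 27t.
j ≥ 0 ⇒ t ≥ 969; k ≥ 0 ⇒ t ≤ 971. That's 3 values of t.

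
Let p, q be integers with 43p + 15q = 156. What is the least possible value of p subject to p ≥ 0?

gcd(43, 15) = 1.
1 divides 156, so solutions exist.
By Bézout, 43×(7) + 15×(-20) = 1.
Scale by 156/1 = 156: (p₀, q₀) = (1092, -3120).
General solution: p = 1092 + 15t, q = -3120 - 43t for integer t.
p ≥ 0: smallest is 1092 mod 15 = 12 (at t = -72), with q = -24.

12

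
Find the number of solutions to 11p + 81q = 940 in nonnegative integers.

gcd(81, 11):
  81 = 7×11 + 4
  11 = 2×4 + 3
  4 = 1×3 + 1
  3 = 3×1
so gcd(81, 11) = 1.
Back-substitute for Bézout coefficients:
  1 = 4 - 1×3
  ... = 11×(-22) + 81×(3)
Scale by 940: one solution is (-20680, 2820). Reduce p mod 81: (56, 4).
General: p = 56 + 81t, q = 4 - 11t.
p ≥ 0 ⇒ t ≥ 0; q ≥ 0 ⇒ t ≤ 0. So t ∈ [0, 0]: 1 solution.

1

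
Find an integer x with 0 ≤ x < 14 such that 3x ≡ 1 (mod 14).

5

gcd(14, 3):
  14 = 4·3 + 2
  3 = 1·2 + 1
  2 = 2·1
so gcd(14, 3) = 1.
Back-substitute for Bézout coefficients:
  1 = 3 - 1·2
  ... = 3·(5) + 14·(-1)
So 3·5 ≡ 1 (mod 14), and 5 mod 14 = 5.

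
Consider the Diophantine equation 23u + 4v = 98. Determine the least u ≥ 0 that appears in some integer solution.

gcd(23, 4):
  23 = 5×4 + 3
  4 = 1×3 + 1
  3 = 3×1
so gcd(23, 4) = 1.
1 divides 98, so solutions exist.
Back-substitute for Bézout coefficients:
  1 = 4 - 1×3
  ... = 23×(-1) + 4×(6)
Scale by 98/1 = 98: (u₀, v₀) = (-98, 588).
General solution: u = -98 + 4t, v = 588 - 23t for integer t.
u ≥ 0: smallest is -98 mod 4 = 2 (at t = 25), with v = 13.

2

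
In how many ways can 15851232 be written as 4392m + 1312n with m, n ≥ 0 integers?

22

gcd(4392, 1312):
  4392 = 3·1312 + 456
  1312 = 2·456 + 400
  456 = 1·400 + 56
  400 = 7·56 + 8
  56 = 7·8
so gcd(4392, 1312) = 8.
Back-substitute for Bézout coefficients:
  8 = 400 - 7·56
  ... = 4392·(-23) + 1312·(77)
Scale by 1981404: one solution is (-45572292, 152568108). Reduce m mod 164: (28, 11988).
General: m = 28 + 164t, n = 11988 - 549t.
m ≥ 0 ⇒ t ≥ 0; n ≥ 0 ⇒ t ≤ 21. So t ∈ [0, 21]: 22 solutions.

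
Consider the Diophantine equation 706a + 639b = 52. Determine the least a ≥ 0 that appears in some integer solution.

58

gcd(706, 639) = 1.
1 divides 52, so solutions exist.
By Bézout, 706·(124) + 639·(-137) = 1.
Scale by 52/1 = 52: (a₀, b₀) = (6448, -7124).
General solution: a = 6448 + 639t, b = -7124 - 706t for integer t.
a ≥ 0: smallest is 6448 mod 639 = 58 (at t = -10), with b = -64.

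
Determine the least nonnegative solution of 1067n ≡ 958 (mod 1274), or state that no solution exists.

100

gcd(1274, 1067) = 1  (1274 = 1×1067 + 207, 1067 = 5×207 + 32, 207 = 6×32 + 15, 32 = 2×15 + 2, 15 = 7×2 + 1, 2 = 2×1).
1 divides 958, so solutions exist.
Back-substituting, 1067×(-597) + 1274×(500) = 1.
So 1067×(-597) ≡ 1 (mod 1274); multiply by 958: n ≡ -571926 (mod 1274).
Smallest nonnegative: n = -571926 mod 1274 = 100.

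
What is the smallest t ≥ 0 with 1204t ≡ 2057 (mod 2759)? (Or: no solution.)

gcd(2759, 1204) = 1.
1 divides 2057, so solutions exist.
By Bézout, 1204*(-676) + 2759*(295) = 1.
So 1204*(-676) ≡ 1 (mod 2759); multiply by 2057: t ≡ -1390532 (mod 2759).
Smallest nonnegative: t = -1390532 mod 2759 = 4.

4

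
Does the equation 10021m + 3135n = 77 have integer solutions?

yes

gcd(10021, 3135) = 11  (10021 = 3*3135 + 616, 3135 = 5*616 + 55, 616 = 11*55 + 11, 55 = 5*11).
11 divides 77, so integer solutions exist.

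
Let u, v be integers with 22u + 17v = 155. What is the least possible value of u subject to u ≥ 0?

gcd(22, 17) = 1  (22 = 1*17 + 5, 17 = 3*5 + 2, 5 = 2*2 + 1, 2 = 2*1).
1 divides 155, so solutions exist.
Back-substituting, 22*(7) + 17*(-9) = 1.
Scale by 155/1 = 155: (u₀, v₀) = (1085, -1395).
General solution: u = 1085 + 17t, v = -1395 - 22t for integer t.
u ≥ 0: smallest is 1085 mod 17 = 14 (at t = -63), with v = -9.

14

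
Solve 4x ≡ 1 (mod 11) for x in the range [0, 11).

3

gcd(11, 4):
  11 = 2*4 + 3
  4 = 1*3 + 1
  3 = 3*1
so gcd(11, 4) = 1.
Back-substitute for Bézout coefficients:
  1 = 4 - 1*3
  ... = 4*(3) + 11*(-1)
So 4*3 ≡ 1 (mod 11), and 3 mod 11 = 3.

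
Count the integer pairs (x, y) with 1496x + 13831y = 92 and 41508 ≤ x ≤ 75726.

2

gcd(13831, 1496) = 1  (13831 = 9·1496 + 367, 1496 = 4·367 + 28, 367 = 13·28 + 3, 28 = 9·3 + 1, 3 = 3·1).
Back-substituting, 1496·(4447) + 13831·(-481) = 1.
Scale by 92: particular solution (409124, -44252); reduce x mod 13831: (8025, -868).
General solution: x = 8025 + 13831t, y = -868 - 1496t for integer t.
41508 ≤ 8025 + 13831t ≤ 75726 gives t ∈ [3, 4], which is 2 values.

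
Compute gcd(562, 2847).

gcd(2847, 562):
  2847 = 5×562 + 37
  562 = 15×37 + 7
  37 = 5×7 + 2
  7 = 3×2 + 1
  2 = 2×1
so gcd(2847, 562) = 1.

1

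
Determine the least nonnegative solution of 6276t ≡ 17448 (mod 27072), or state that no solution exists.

2138

gcd(27072, 6276) = 12  (27072 = 4*6276 + 1968, 6276 = 3*1968 + 372, 1968 = 5*372 + 108, 372 = 3*108 + 48, 108 = 2*48 + 12, 48 = 4*12).
12 divides 17448, so solutions exist.
Back-substituting, 6276*(-509) + 27072*(118) = 12.
So 6276*(-509) ≡ 12 (mod 27072); multiply by 1454: t ≡ -740086 (mod 2256).
Smallest nonnegative: t = -740086 mod 2256 = 2138.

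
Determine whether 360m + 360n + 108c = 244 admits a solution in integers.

gcd(360, 360):
  360 = 1*360
so gcd(360, 360) = 360.
gcd(360, 108) = 36.
36 does not divide 244 (remainder 28), so no integer solutions.

no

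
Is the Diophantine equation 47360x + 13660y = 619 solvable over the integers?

gcd(47360, 13660) = 20  (47360 = 3*13660 + 6380, 13660 = 2*6380 + 900, 6380 = 7*900 + 80, 900 = 11*80 + 20, 80 = 4*20).
20 does not divide 619 (remainder 19), so no integer solutions.

no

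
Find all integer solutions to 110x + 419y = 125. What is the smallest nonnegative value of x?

363

gcd(419, 110):
  419 = 3*110 + 89
  110 = 1*89 + 21
  89 = 4*21 + 5
  21 = 4*5 + 1
  5 = 5*1
so gcd(419, 110) = 1.
1 divides 125, so solutions exist.
Back-substitute for Bézout coefficients:
  1 = 21 - 4*5
  ... = 110*(80) + 419*(-21)
Scale by 125/1 = 125: (x₀, y₀) = (10000, -2625).
General solution: x = 10000 + 419t, y = -2625 - 110t for integer t.
x ≥ 0: smallest is 10000 mod 419 = 363 (at t = -23), with y = -95.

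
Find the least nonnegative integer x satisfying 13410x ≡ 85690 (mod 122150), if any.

gcd(122150, 13410):
  122150 = 9*13410 + 1460
  13410 = 9*1460 + 270
  1460 = 5*270 + 110
  270 = 2*110 + 50
  110 = 2*50 + 10
  50 = 5*10
so gcd(122150, 13410) = 10.
10 divides 85690, so solutions exist.
Back-substitute for Bézout coefficients:
  10 = 110 - 2*50
  ... = 13410*(-2259) + 122150*(248)
So 13410*(-2259) ≡ 10 (mod 122150); multiply by 8569: x ≡ -19357371 (mod 12215).
Smallest nonnegative: x = -19357371 mod 12215 = 3404.

3404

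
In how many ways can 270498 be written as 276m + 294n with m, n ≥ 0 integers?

gcd(294, 276) = 6  (294 = 1×276 + 18, 276 = 15×18 + 6, 18 = 3×6).
Back-substituting, 276×(16) + 294×(-15) = 6.
Scale by 45083: one solution is (721328, -676245). Reduce m mod 49: (48, 875).
General: m = 48 + 49t, n = 875 - 46t.
m ≥ 0 ⇒ t ≥ 0; n ≥ 0 ⇒ t ≤ 19. So t ∈ [0, 19]: 20 solutions.

20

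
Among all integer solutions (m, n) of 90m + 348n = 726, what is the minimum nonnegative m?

gcd(348, 90) = 6  (348 = 3·90 + 78, 90 = 1·78 + 12, 78 = 6·12 + 6, 12 = 2·6).
6 divides 726, so solutions exist.
Back-substituting, 90·(-27) + 348·(7) = 6.
Scale by 726/6 = 121: (m₀, n₀) = (-3267, 847).
General solution: m = -3267 + 58t, n = 847 - 15t for integer t.
m ≥ 0: smallest is -3267 mod 58 = 39 (at t = 57), with n = -8.

39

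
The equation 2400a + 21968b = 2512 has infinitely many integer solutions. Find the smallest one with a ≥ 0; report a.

834

gcd(21968, 2400) = 16.
16 divides 2512, so solutions exist.
By Bézout, 2400·(119) + 21968·(-13) = 16.
Scale by 2512/16 = 157: (a₀, b₀) = (18683, -2041).
General solution: a = 18683 + 1373t, b = -2041 - 150t for integer t.
a ≥ 0: smallest is 18683 mod 1373 = 834 (at t = -13), with b = -91.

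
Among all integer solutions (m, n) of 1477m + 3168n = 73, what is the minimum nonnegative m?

1909

gcd(3168, 1477) = 1.
1 divides 73, so solutions exist.
By Bézout, 1477·(-755) + 3168·(352) = 1.
Scale by 73/1 = 73: (m₀, n₀) = (-55115, 25696).
General solution: m = -55115 + 3168t, n = 25696 - 1477t for integer t.
m ≥ 0: smallest is -55115 mod 3168 = 1909 (at t = 18), with n = -890.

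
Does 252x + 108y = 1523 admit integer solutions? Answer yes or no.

no

gcd(252, 108) = 36.
36 does not divide 1523 (remainder 11), so no integer solutions.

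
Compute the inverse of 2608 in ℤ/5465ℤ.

417

gcd(5465, 2608):
  5465 = 2·2608 + 249
  2608 = 10·249 + 118
  249 = 2·118 + 13
  118 = 9·13 + 1
  13 = 13·1
so gcd(5465, 2608) = 1.
Back-substitute for Bézout coefficients:
  1 = 118 - 9·13
  ... = 2608·(417) + 5465·(-199)
So 2608·417 ≡ 1 (mod 5465), and 417 mod 5465 = 417.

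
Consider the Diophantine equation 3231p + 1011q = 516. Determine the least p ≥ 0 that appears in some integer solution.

166

gcd(3231, 1011):
  3231 = 3*1011 + 198
  1011 = 5*198 + 21
  198 = 9*21 + 9
  21 = 2*9 + 3
  9 = 3*3
so gcd(3231, 1011) = 3.
3 divides 516, so solutions exist.
Back-substitute for Bézout coefficients:
  3 = 21 - 2*9
  ... = 3231*(-97) + 1011*(310)
Scale by 516/3 = 172: (p₀, q₀) = (-16684, 53320).
General solution: p = -16684 + 337t, q = 53320 - 1077t for integer t.
p ≥ 0: smallest is -16684 mod 337 = 166 (at t = 50), with q = -530.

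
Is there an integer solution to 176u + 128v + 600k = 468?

gcd(176, 128) = 16.
gcd(16, 600) = 8.
8 does not divide 468 (remainder 4), so no integer solutions.

no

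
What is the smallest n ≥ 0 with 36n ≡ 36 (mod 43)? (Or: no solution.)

1

gcd(43, 36):
  43 = 1·36 + 7
  36 = 5·7 + 1
  7 = 7·1
so gcd(43, 36) = 1.
1 divides 36, so solutions exist.
Back-substitute for Bézout coefficients:
  1 = 36 - 5·7
  ... = 36·(6) + 43·(-5)
So 36·(6) ≡ 1 (mod 43); multiply by 36: n ≡ 216 (mod 43).
Smallest nonnegative: n = 216 mod 43 = 1.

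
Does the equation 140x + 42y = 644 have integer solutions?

yes

gcd(140, 42) = 14  (140 = 3×42 + 14, 42 = 3×14).
14 divides 644, so integer solutions exist.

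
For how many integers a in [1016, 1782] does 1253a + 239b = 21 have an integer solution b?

gcd(1253, 239) = 1  (1253 = 5·239 + 58, 239 = 4·58 + 7, 58 = 8·7 + 2, 7 = 3·2 + 1, 2 = 2·1).
Back-substituting, 1253·(-103) + 239·(540) = 1.
Scale by 21: particular solution (-2163, 11340); reduce a mod 239: (227, -1190).
General solution: a = 227 + 239t, b = -1190 - 1253t for integer t.
1016 ≤ 227 + 239t ≤ 1782 gives t ∈ [4, 6], which is 3 values.

3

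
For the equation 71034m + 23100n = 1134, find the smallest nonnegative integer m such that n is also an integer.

gcd(71034, 23100) = 6  (71034 = 3*23100 + 1734, 23100 = 13*1734 + 558, 1734 = 3*558 + 60, 558 = 9*60 + 18, 60 = 3*18 + 6, 18 = 3*6).
6 divides 1134, so solutions exist.
Back-substituting, 71034*(1159) + 23100*(-3564) = 6.
Scale by 1134/6 = 189: (m₀, n₀) = (219051, -673596).
General solution: m = 219051 + 3850t, n = -673596 - 11839t for integer t.
m ≥ 0: smallest is 219051 mod 3850 = 3451 (at t = -56), with n = -10612.

3451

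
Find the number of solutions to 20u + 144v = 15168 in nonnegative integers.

gcd(144, 20) = 4.
By Bézout, 20·(-7) + 144·(1) = 4.
One solution: (24, 102).
General: u = 24 + 36t, v = 102 - 5t.
u ≥ 0 ⇒ t ≥ 0; v ≥ 0 ⇒ t ≤ 20. So t ∈ [0, 20]: 21 solutions.

21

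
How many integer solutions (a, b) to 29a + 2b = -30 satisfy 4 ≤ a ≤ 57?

gcd(29, 2) = 1.
By Bézout, 29×(1) + 2×(-14) = 1.
Particular solution: (0, -15).
General solution: a = 0 + 2t, b = -15 - 29t for integer t.
4 ≤ 0 + 2t ≤ 57 gives t ∈ [2, 28], which is 27 values.

27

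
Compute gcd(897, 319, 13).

1

gcd(897, 319) = 1  (897 = 2·319 + 259, 319 = 1·259 + 60, 259 = 4·60 + 19, 60 = 3·19 + 3, 19 = 6·3 + 1, 3 = 3·1).
gcd(1, 13) = 1.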